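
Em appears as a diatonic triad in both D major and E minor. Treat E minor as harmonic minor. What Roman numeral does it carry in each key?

The scale of D major is D E F# G A B C#; E is degree 2, and the triad built there (E-G-B) is minor, so it is ii.
The scale of E minor (harmonic minor) is E F# G A B C D#; E is degree 1, and the triad built there (E-G-B) is minor, so it is i.

ii in D major; i in E minor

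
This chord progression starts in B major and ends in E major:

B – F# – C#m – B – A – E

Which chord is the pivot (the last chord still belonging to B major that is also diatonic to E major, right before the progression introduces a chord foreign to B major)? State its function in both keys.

Chords diatonic to B major: B, C#m, D#m, E, F#, G#m, A#dim.
Reading the progression, the first chord not in that set is A, so the modulation leaves B major there.
The chord immediately before A is B, which is diatonic to both keys: I in B major and V in E major.

B — I in B major, V in E major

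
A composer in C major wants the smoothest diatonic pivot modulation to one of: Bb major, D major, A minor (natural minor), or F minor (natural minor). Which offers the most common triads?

A minor

Triads of C major: C (I), Dm (ii), Em (iii), F (IV), G (V), Am (vi), Bdim (vii°).
Bb major shares 2: Dm, F.
D major shares 2: Em, G.
A minor (natural minor) shares 7: C, Dm, Em, F, G, Am, Bdim.
F minor (natural minor) shares 0: none.
The most common triads (7) are shared with A minor.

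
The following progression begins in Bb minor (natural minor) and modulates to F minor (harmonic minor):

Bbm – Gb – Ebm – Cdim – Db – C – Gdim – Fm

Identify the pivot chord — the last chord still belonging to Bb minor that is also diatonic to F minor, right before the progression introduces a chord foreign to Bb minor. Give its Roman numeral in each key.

Db — III in Bb minor, VI in F minor

Chords diatonic to Bb minor: Bbm, Cdim, Db, Ebm, Fm, Gb, Ab.
Reading the progression, the first chord not in that set is C, so the modulation leaves Bb minor there.
The chord immediately before C is Db, which is diatonic to both keys: III in Bb minor and VI in F minor.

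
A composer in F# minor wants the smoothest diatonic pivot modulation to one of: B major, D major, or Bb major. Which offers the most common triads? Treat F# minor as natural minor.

D major

Triads of F# minor (natural minor): F# minor (i), G# diminished (ii°), A major (III), B minor (iv), C# minor (v), D major (VI), E major (VII).
B major shares 2: C#m, E.
D major shares 4: F#m, A, Bm, D.
Bb major shares 0: none.
The most common triads (4) are shared with D major.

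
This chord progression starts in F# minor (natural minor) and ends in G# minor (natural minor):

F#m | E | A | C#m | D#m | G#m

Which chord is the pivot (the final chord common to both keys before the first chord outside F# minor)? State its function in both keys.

Chords diatonic to F# minor: F#m, G#dim, A, Bm, C#m, D, E.
Reading the progression, the first chord not in that set is D#m, so the modulation leaves F# minor there.
The chord immediately before D#m is C#m, which is diatonic to both keys: v in F# minor and iv in G# minor.

C#m — v in F# minor, iv in G# minor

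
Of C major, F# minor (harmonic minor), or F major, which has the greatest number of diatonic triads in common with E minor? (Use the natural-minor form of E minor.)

Triads of E minor (natural minor): E minor (i), F# diminished (ii°), G major (III), A minor (iv), B minor (v), C major (VI), D major (VII).
C major shares 4: Em, G, Am, C.
F# minor (harmonic minor) shares 2: Bm, D.
F major shares 2: Am, C.
The most common triads (4) are shared with C major.

C major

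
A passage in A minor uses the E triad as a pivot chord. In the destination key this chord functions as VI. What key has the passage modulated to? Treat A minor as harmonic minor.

G# minor

The numeral VI denotes a major triad on scale degree 6. With E on degree 6, the tonic of the new key is G#.
Degree 6 carries a major triad in minor keys, so the destination is G# minor.
Check: the diatonic triads of G# minor (natural minor) are G#m (i), A#dim (ii°), B (III), C#m (iv), D#m (v), E (VI), F# (VII) — E is indeed VI.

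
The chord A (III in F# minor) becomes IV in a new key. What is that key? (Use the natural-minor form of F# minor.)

E major

The numeral IV denotes a major triad on scale degree 4. With A on degree 4, the tonic of the new key is E.
Degree 4 carries a major triad in major keys, so the destination is E major.
Check: the diatonic triads of E major are E (I), F#m (ii), G#m (iii), A (IV), B (V), C#m (vi), D#dim (vii°) — A is indeed IV.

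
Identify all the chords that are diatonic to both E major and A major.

Triads in E major: E major (I), F♯ minor (ii), G♯ minor (iii), A major (IV), B major (V), C♯ minor (vi), D♯ diminished (vii°).
Triads in A major: A major (I), B minor (ii), C♯ minor (iii), D major (IV), E major (V), F♯ minor (vi), G♯ diminished (vii°).
Shared triads with their functions: E major (I in E major, V in A major); F♯ minor (ii in E major, vi in A major); A major (IV in E major, I in A major); C♯ minor (vi in E major, iii in A major).

E, F♯m, A, C♯m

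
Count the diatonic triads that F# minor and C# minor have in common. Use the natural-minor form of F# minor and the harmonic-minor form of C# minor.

3

Diatonic triads of F# minor (natural minor): F# minor (i), G# diminished (ii°), A major (III), B minor (iv), C# minor (v), D major (VI), E major (VII).
Diatonic triads of C# minor (harmonic minor): C# minor (i), D# diminished (ii°), E augmented (III+), F# minor (iv), G# major (V), A major (VI), B# diminished (vii°).
Matching root and quality in both lists: F# minor, A major, C# minor.
That gives 3 common triads.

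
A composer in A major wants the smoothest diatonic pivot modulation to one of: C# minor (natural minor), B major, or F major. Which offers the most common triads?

Triads of A major: A (I), Bm (ii), C#m (iii), D (IV), E (V), F#m (vi), G#dim (vii°).
C# minor (natural minor) shares 4: A, C#m, E, F#m.
B major shares 2: C#m, E.
F major shares 0: none.
The most common triads (4) are shared with C# minor.

C# minor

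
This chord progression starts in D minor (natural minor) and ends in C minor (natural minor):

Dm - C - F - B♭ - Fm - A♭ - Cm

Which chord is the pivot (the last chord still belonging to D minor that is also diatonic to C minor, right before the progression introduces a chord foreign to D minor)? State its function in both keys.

Chords diatonic to D minor: Dm, Edim, F, Gm, Am, B♭, C.
Reading the progression, the first chord not in that set is Fm, so the modulation leaves D minor there.
The chord immediately before Fm is B♭, which is diatonic to both keys: VI in D minor and VII in C minor.

B♭ — VI in D minor, VII in C minor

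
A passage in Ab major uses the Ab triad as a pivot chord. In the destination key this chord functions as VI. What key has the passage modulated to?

The numeral VI denotes a major triad on scale degree 6. With Ab on degree 6, the tonic of the new key is C.
Degree 6 carries a major triad in minor keys, so the destination is C minor.
Check: the diatonic triads of C minor (natural minor) are Cm (i), Ddim (ii°), Eb (III), Fm (iv), Gm (v), Ab (VI), Bb (VII) — Ab is indeed VI.

C minor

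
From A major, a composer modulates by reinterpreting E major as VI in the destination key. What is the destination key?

The numeral VI denotes a major triad on scale degree 6. With E on degree 6, the tonic of the new key is G#.
Degree 6 carries a major triad in minor keys, so the destination is G# minor.
Check: the diatonic triads of G# minor (natural minor) are G#m (i), A#dim (ii°), B (III), C#m (iv), D#m (v), E (VI), F# (VII) — E major is indeed VI.

G# minor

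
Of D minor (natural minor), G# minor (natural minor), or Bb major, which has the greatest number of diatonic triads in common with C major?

Triads of C major: C (I), Dm (ii), Em (iii), F (IV), G (V), Am (vi), Bdim (vii°).
D minor (natural minor) shares 4: C, Dm, F, Am.
G# minor (natural minor) shares 0: none.
Bb major shares 2: Dm, F.
The most common triads (4) are shared with D minor.

D minor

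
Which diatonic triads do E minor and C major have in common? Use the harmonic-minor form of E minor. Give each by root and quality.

Triads in E minor (harmonic minor): Em (i), F#dim (ii°), Gaug (III+), Am (iv), B (V), C (VI), D#dim (vii°).
Triads in C major: C (I), Dm (ii), Em (iii), F (IV), G (V), Am (vi), Bdim (vii°).
Shared triads with their functions: Em (i in E minor, iii in C major); Am (iv in E minor, vi in C major); C (VI in E minor, I in C major).

Em, Am, C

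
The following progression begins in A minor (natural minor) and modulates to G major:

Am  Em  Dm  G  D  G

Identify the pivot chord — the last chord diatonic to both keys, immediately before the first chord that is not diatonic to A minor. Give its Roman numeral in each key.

G — VII in A minor, I in G major

Chords diatonic to A minor: Am, Bdim, C, Dm, Em, F, G.
Reading the progression, the first chord not in that set is D, so the modulation leaves A minor there.
The chord immediately before D is G, which is diatonic to both keys: VII in A minor and I in G major.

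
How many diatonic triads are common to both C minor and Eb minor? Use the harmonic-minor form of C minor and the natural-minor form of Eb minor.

0

Diatonic triads of C minor (harmonic minor): Cm (i), Ddim (ii°), Ebaug (III+), Fm (iv), G (V), Ab (VI), Bdim (vii°).
Diatonic triads of Eb minor (natural minor): Ebm (i), Fdim (ii°), Gb (III), Abm (iv), Bbm (v), Cb (VI), Db (VII).
No triad has the same root and quality in both keys.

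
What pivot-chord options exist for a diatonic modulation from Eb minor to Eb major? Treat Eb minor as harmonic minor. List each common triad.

Triads in Eb minor (harmonic minor): Eb minor (i), F diminished (ii°), Gb augmented (III+), Ab minor (iv), Bb major (V), Cb major (VI), D diminished (vii°).
Triads in Eb major: Eb major (I), F minor (ii), G minor (iii), Ab major (IV), Bb major (V), C minor (vi), D diminished (vii°).
Shared triads with their functions: Bb major (V in Eb minor, V in Eb major); D diminished (vii° in Eb minor, vii° in Eb major).

Bb, Ddim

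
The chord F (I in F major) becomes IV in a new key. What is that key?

The numeral IV denotes a major triad on scale degree 4. With F on degree 4, the tonic of the new key is C.
Degree 4 carries a major triad in major keys, so the destination is C major.
Check: the diatonic triads of C major are C (I), Dm (ii), Em (iii), F (IV), G (V), Am (vi), Bdim (vii°) — F is indeed IV.

C major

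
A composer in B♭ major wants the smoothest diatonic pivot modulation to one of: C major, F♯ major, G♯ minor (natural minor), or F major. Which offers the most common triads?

F major

Triads of B♭ major: B♭ (I), Cm (ii), Dm (iii), E♭ (IV), F (V), Gm (vi), Adim (vii°).
C major shares 2: Dm, F.
F♯ major shares 0: none.
G♯ minor (natural minor) shares 0: none.
F major shares 4: B♭, Dm, F, Gm.
The most common triads (4) are shared with F major.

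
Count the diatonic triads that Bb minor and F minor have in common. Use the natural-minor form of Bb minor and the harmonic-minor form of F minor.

Diatonic triads of Bb minor (natural minor): Bbm (i), Cdim (ii°), Db (III), Ebm (iv), Fm (v), Gb (VI), Ab (VII).
Diatonic triads of F minor (harmonic minor): Fm (i), Gdim (ii°), Abaug (III+), Bbm (iv), C (V), Db (VI), Edim (vii°).
Matching root and quality in both lists: Bbm, Db, Fm.
That gives 3 common triads.

3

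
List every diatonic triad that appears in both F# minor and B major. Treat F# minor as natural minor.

Triads in F# minor (natural minor): F#m (i), G#dim (ii°), A (III), Bm (iv), C#m (v), D (VI), E (VII).
Triads in B major: B (I), C#m (ii), D#m (iii), E (IV), F# (V), G#m (vi), A#dim (vii°).
Shared triads with their functions: C#m (v in F# minor, ii in B major); E (VII in F# minor, IV in B major).

C#m, E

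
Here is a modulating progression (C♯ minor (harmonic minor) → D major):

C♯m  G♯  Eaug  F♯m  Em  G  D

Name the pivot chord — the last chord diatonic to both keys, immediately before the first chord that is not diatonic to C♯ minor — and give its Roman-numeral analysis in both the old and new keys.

Chords diatonic to C♯ minor: C♯m, D♯dim, Eaug, F♯m, G♯, A, B♯dim.
Reading the progression, the first chord not in that set is Em, so the modulation leaves C♯ minor there.
The chord immediately before Em is F♯m, which is diatonic to both keys: iv in C♯ minor and iii in D major.

F♯m — iv in C♯ minor, iii in D major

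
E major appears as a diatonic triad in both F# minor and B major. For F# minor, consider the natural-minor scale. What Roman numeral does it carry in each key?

The scale of F# minor (natural minor) is F# G# A B C# D E; E is degree 7, and the triad built there (E-G#-B) is major, so it is VII.
The scale of B major is B C# D# E F# G# A#; E is degree 4, and the triad built there (E-G#-B) is major, so it is IV.

VII in F# minor; IV in B major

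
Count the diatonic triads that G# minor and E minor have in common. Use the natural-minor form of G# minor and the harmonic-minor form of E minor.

1

Diatonic triads of G# minor (natural minor): G# minor (i), A# diminished (ii°), B major (III), C# minor (iv), D# minor (v), E major (VI), F# major (VII).
Diatonic triads of E minor (harmonic minor): E minor (i), F# diminished (ii°), G augmented (III+), A minor (iv), B major (V), C major (VI), D# diminished (vii°).
Matching root and quality in both lists: B major.
That gives 1 common triad.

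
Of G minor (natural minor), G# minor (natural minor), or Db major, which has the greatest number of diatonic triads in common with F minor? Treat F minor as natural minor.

Db major

Triads of F minor (natural minor): Fm (i), Gdim (ii°), Ab (III), Bbm (iv), Cm (v), Db (VI), Eb (VII).
G minor (natural minor) shares 2: Cm, Eb.
G# minor (natural minor) shares 0: none.
Db major shares 4: Fm, Ab, Bbm, Db.
The most common triads (4) are shared with Db major.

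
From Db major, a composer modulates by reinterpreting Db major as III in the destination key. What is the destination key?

The numeral III denotes a major triad on scale degree 3. With Db on degree 3, the tonic of the new key is Bb.
Degree 3 carries a major triad in natural-minor keys, so the destination is Bb minor.
Check: the diatonic triads of Bb minor (natural minor) are Bbm (i), Cdim (ii°), Db (III), Ebm (iv), Fm (v), Gb (VI), Ab (VII) — Db major is indeed III.

Bb minor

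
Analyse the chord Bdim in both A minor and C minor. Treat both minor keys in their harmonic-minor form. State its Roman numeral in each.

ii° in A minor; vii° in C minor

The scale of A minor (harmonic minor) is A B C D E F G#; B is degree 2, and the triad built there (B-D-F) is diminished, so it is ii°.
The scale of C minor (harmonic minor) is C D Eb F G Ab B; B is degree 7, and the triad built there (B-D-F) is diminished, so it is vii°.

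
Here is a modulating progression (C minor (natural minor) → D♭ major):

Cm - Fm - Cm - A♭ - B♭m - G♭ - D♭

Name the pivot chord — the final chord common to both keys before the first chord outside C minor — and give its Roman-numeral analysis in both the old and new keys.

A♭ — VI in C minor, V in D♭ major

Chords diatonic to C minor: Cm, Ddim, E♭, Fm, Gm, A♭, B♭.
Reading the progression, the first chord not in that set is B♭m, so the modulation leaves C minor there.
The chord immediately before B♭m is A♭, which is diatonic to both keys: VI in C minor and V in D♭ major.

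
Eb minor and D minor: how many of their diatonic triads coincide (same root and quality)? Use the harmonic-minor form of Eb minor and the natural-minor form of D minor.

Diatonic triads of Eb minor (harmonic minor): Ebm (i), Fdim (ii°), Gbaug (III+), Abm (iv), Bb (V), Cb (VI), Ddim (vii°).
Diatonic triads of D minor (natural minor): Dm (i), Edim (ii°), F (III), Gm (iv), Am (v), Bb (VI), C (VII).
Matching root and quality in both lists: Bb.
That gives 1 common triad.

1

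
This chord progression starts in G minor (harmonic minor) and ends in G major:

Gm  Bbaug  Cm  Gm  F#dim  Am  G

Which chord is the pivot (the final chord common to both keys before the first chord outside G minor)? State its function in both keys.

Chords diatonic to G minor: Gm, Adim, Bbaug, Cm, D, Eb, F#dim.
Reading the progression, the first chord not in that set is Am, so the modulation leaves G minor there.
The chord immediately before Am is F#dim, which is diatonic to both keys: vii° in G minor and vii° in G major.

F#dim — vii° in G minor, vii° in G major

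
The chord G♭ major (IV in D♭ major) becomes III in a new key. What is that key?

The numeral III denotes a major triad on scale degree 3. With G♭ on degree 3, the tonic of the new key is E♭.
Degree 3 carries a major triad in natural-minor keys, so the destination is E♭ minor.
Check: the diatonic triads of E♭ minor (natural minor) are E♭m (i), Fdim (ii°), G♭ (III), A♭m (iv), B♭m (v), C♭ (VI), D♭ (VII) — G♭ major is indeed III.

E♭ minor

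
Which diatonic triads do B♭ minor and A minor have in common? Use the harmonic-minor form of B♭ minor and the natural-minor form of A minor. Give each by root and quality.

F

Triads in B♭ minor (harmonic minor): B♭ minor (i), C diminished (ii°), D♭ augmented (III+), E♭ minor (iv), F major (V), G♭ major (VI), A diminished (vii°).
Triads in A minor (natural minor): A minor (i), B diminished (ii°), C major (III), D minor (iv), E minor (v), F major (VI), G major (VII).
Shared triads with their functions: F major (V in B♭ minor, VI in A minor).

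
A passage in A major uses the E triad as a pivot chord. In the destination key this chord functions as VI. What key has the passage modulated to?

The numeral VI denotes a major triad on scale degree 6. With E on degree 6, the tonic of the new key is G♯.
Degree 6 carries a major triad in minor keys, so the destination is G♯ minor.
Check: the diatonic triads of G♯ minor (natural minor) are G♯m (i), A♯dim (ii°), B (III), C♯m (iv), D♯m (v), E (VI), F♯ (VII) — E is indeed VI.

G♯ minor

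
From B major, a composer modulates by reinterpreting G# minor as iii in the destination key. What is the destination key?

E major

The numeral iii denotes a minor triad on scale degree 3. With G# on degree 3, the tonic of the new key is E.
Degree 3 carries a minor triad in major keys, so the destination is E major.
Check: the diatonic triads of E major are E (I), F#m (ii), G#m (iii), A (IV), B (V), C#m (vi), D#dim (vii°) — G# minor is indeed iii.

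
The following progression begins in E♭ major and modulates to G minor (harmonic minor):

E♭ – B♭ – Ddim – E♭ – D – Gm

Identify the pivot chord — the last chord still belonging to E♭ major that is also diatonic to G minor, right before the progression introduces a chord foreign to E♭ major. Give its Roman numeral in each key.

Chords diatonic to E♭ major: E♭, Fm, Gm, A♭, B♭, Cm, Ddim.
Reading the progression, the first chord not in that set is D, so the modulation leaves E♭ major there.
The chord immediately before D is E♭, which is diatonic to both keys: I in E♭ major and VI in G minor.

E♭ — I in E♭ major, VI in G minor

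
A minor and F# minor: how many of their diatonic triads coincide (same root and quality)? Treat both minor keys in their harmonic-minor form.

1

Diatonic triads of A minor (harmonic minor): Am (i), Bdim (ii°), Caug (III+), Dm (iv), E (V), F (VI), G#dim (vii°).
Diatonic triads of F# minor (harmonic minor): F#m (i), G#dim (ii°), Aaug (III+), Bm (iv), C# (V), D (VI), E#dim (vii°).
Matching root and quality in both lists: G#dim.
That gives 1 common triad.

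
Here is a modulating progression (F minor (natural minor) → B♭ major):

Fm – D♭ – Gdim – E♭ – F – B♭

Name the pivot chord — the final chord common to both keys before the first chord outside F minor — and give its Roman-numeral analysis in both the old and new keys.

Chords diatonic to F minor: Fm, Gdim, A♭, B♭m, Cm, D♭, E♭.
Reading the progression, the first chord not in that set is F, so the modulation leaves F minor there.
The chord immediately before F is E♭, which is diatonic to both keys: VII in F minor and IV in B♭ major.

E♭ — VII in F minor, IV in B♭ major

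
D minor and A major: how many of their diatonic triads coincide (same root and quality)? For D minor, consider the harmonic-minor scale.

1

Diatonic triads of D minor (harmonic minor): Dm (i), Edim (ii°), Faug (III+), Gm (iv), A (V), B♭ (VI), C♯dim (vii°).
Diatonic triads of A major: A (I), Bm (ii), C♯m (iii), D (IV), E (V), F♯m (vi), G♯dim (vii°).
Matching root and quality in both lists: A.
That gives 1 common triad.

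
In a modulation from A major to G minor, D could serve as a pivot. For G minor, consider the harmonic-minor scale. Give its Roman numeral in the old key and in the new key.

The scale of A major is A B C♯ D E F♯ G♯; D is degree 4, and the triad built there (D-F♯-A) is major, so it is IV.
The scale of G minor (harmonic minor) is G A B♭ C D E♭ F♯; D is degree 5, and the triad built there (D-F♯-A) is major, so it is V.

IV in A major; V in G minor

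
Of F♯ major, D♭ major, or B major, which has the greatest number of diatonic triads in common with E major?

B major

Triads of E major: E major (I), F♯ minor (ii), G♯ minor (iii), A major (IV), B major (V), C♯ minor (vi), D♯ diminished (vii°).
F♯ major shares 2: G♯m, B.
D♭ major shares 0: none.
B major shares 4: E, G♯m, B, C♯m.
The most common triads (4) are shared with B major.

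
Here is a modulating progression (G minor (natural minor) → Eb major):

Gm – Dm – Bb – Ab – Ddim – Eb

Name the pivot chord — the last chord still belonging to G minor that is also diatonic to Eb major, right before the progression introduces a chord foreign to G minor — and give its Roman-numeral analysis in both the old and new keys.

Chords diatonic to G minor: Gm, Adim, Bb, Cm, Dm, Eb, F.
Reading the progression, the first chord not in that set is Ab, so the modulation leaves G minor there.
The chord immediately before Ab is Bb, which is diatonic to both keys: III in G minor and V in Eb major.

Bb — III in G minor, V in Eb major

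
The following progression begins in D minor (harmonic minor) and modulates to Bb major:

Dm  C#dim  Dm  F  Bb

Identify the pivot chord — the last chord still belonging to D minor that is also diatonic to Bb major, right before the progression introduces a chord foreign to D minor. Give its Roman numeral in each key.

Chords diatonic to D minor: Dm, Edim, Faug, Gm, A, Bb, C#dim.
Reading the progression, the first chord not in that set is F, so the modulation leaves D minor there.
The chord immediately before F is Dm, which is diatonic to both keys: i in D minor and iii in Bb major.

Dm — i in D minor, iii in Bb major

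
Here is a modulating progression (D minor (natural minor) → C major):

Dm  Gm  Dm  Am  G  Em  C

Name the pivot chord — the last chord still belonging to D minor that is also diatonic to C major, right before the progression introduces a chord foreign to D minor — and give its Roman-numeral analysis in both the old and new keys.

Am — v in D minor, vi in C major

Chords diatonic to D minor: Dm, Edim, F, Gm, Am, Bb, C.
Reading the progression, the first chord not in that set is G, so the modulation leaves D minor there.
The chord immediately before G is Am, which is diatonic to both keys: v in D minor and vi in C major.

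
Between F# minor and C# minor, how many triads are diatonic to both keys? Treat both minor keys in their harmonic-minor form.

Diatonic triads of F# minor (harmonic minor): F#m (i), G#dim (ii°), Aaug (III+), Bm (iv), C# (V), D (VI), E#dim (vii°).
Diatonic triads of C# minor (harmonic minor): C#m (i), D#dim (ii°), Eaug (III+), F#m (iv), G# (V), A (VI), B#dim (vii°).
Matching root and quality in both lists: F#m.
That gives 1 common triad.

1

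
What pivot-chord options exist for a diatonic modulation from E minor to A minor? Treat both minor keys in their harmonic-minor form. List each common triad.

Triads in E minor (harmonic minor): E minor (i), F# diminished (ii°), G augmented (III+), A minor (iv), B major (V), C major (VI), D# diminished (vii°).
Triads in A minor (harmonic minor): A minor (i), B diminished (ii°), C augmented (III+), D minor (iv), E major (V), F major (VI), G# diminished (vii°).
Shared triads with their functions: A minor (iv in E minor, i in A minor).

Am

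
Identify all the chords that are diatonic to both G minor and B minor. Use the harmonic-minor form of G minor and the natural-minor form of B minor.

Triads in G minor (harmonic minor): Gm (i), Adim (ii°), B♭aug (III+), Cm (iv), D (V), E♭ (VI), F♯dim (vii°).
Triads in B minor (natural minor): Bm (i), C♯dim (ii°), D (III), Em (iv), F♯m (v), G (VI), A (VII).
Shared triads with their functions: D (V in G minor, III in B minor).

D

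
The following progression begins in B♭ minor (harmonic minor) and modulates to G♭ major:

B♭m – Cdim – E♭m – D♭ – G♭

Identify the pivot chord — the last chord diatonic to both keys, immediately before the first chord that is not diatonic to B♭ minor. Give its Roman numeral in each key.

E♭m — iv in B♭ minor, vi in G♭ major

Chords diatonic to B♭ minor: B♭m, Cdim, D♭aug, E♭m, F, G♭, Adim.
Reading the progression, the first chord not in that set is D♭, so the modulation leaves B♭ minor there.
The chord immediately before D♭ is E♭m, which is diatonic to both keys: iv in B♭ minor and vi in G♭ major.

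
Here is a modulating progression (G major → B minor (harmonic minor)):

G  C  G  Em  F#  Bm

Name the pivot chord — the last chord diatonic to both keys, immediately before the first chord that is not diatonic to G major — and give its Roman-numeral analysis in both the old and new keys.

Em — vi in G major, iv in B minor

Chords diatonic to G major: G, Am, Bm, C, D, Em, F#dim.
Reading the progression, the first chord not in that set is F#, so the modulation leaves G major there.
The chord immediately before F# is Em, which is diatonic to both keys: vi in G major and iv in B minor.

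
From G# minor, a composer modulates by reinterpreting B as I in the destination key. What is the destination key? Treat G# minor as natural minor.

B major

The numeral I denotes a major triad on scale degree 1. With B on degree 1, the tonic of the new key is B.
Degree 1 carries a major triad in major keys, so the destination is B major.
Check: the diatonic triads of B major are B (I), C#m (ii), D#m (iii), E (IV), F# (V), G#m (vi), A#dim (vii°) — B is indeed I.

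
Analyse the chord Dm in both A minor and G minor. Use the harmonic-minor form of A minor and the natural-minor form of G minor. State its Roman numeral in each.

The scale of A minor (harmonic minor) is A B C D E F G#; D is degree 4, and the triad built there (D-F-A) is minor, so it is iv.
The scale of G minor (natural minor) is G A Bb C D Eb F; D is degree 5, and the triad built there (D-F-A) is minor, so it is v.

iv in A minor; v in G minor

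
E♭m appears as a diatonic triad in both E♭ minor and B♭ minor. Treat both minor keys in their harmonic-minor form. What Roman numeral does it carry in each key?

The scale of E♭ minor (harmonic minor) is E♭ F G♭ A♭ B♭ C♭ D; E♭ is degree 1, and the triad built there (E♭-G♭-B♭) is minor, so it is i.
The scale of B♭ minor (harmonic minor) is B♭ C D♭ E♭ F G♭ A; E♭ is degree 4, and the triad built there (E♭-G♭-B♭) is minor, so it is iv.

i in E♭ minor; iv in B♭ minor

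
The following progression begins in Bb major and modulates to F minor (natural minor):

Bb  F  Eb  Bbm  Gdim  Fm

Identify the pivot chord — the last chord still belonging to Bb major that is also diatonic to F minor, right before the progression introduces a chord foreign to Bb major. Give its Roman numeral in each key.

Chords diatonic to Bb major: Bb, Cm, Dm, Eb, F, Gm, Adim.
Reading the progression, the first chord not in that set is Bbm, so the modulation leaves Bb major there.
The chord immediately before Bbm is Eb, which is diatonic to both keys: IV in Bb major and VII in F minor.

Eb — IV in Bb major, VII in F minor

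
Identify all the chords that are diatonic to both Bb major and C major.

Triads in Bb major: Bb major (I), C minor (ii), D minor (iii), Eb major (IV), F major (V), G minor (vi), A diminished (vii°).
Triads in C major: C major (I), D minor (ii), E minor (iii), F major (IV), G major (V), A minor (vi), B diminished (vii°).
Shared triads with their functions: D minor (iii in Bb major, ii in C major); F major (V in Bb major, IV in C major).

Dm, F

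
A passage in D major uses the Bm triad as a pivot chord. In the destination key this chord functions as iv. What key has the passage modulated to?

The numeral iv denotes a minor triad on scale degree 4. With B on degree 4, the tonic of the new key is F♯.
Degree 4 carries a minor triad in minor keys, so the destination is F♯ minor.
Check: the diatonic triads of F♯ minor (natural minor) are F♯m (i), G♯dim (ii°), A (III), Bm (iv), C♯m (v), D (VI), E (VII) — Bm is indeed iv.

F♯ minor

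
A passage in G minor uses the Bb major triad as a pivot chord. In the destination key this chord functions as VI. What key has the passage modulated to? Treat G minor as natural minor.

D minor

The numeral VI denotes a major triad on scale degree 6. With Bb on degree 6, the tonic of the new key is D.
Degree 6 carries a major triad in minor keys, so the destination is D minor.
Check: the diatonic triads of D minor (natural minor) are Dm (i), Edim (ii°), F (III), Gm (iv), Am (v), Bb (VI), C (VII) — Bb major is indeed VI.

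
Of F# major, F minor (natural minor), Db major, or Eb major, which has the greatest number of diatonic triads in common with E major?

Triads of E major: E (I), F#m (ii), G#m (iii), A (IV), B (V), C#m (vi), D#dim (vii°).
F# major shares 2: G#m, B.
F minor (natural minor) shares 0: none.
Db major shares 0: none.
Eb major shares 0: none.
The most common triads (2) are shared with F# major.

F# major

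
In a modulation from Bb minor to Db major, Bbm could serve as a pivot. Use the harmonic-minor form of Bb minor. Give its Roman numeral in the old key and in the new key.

i in Bb minor; vi in Db major

The scale of Bb minor (harmonic minor) is Bb C Db Eb F Gb A; Bb is degree 1, and the triad built there (Bb-Db-F) is minor, so it is i.
The scale of Db major is Db Eb F Gb Ab Bb C; Bb is degree 6, and the triad built there (Bb-Db-F) is minor, so it is vi.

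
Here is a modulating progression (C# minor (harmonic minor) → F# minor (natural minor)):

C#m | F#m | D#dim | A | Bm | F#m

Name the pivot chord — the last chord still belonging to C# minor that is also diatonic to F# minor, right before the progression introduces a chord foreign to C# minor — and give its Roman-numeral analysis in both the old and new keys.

A — VI in C# minor, III in F# minor

Chords diatonic to C# minor: C#m, D#dim, Eaug, F#m, G#, A, B#dim.
Reading the progression, the first chord not in that set is Bm, so the modulation leaves C# minor there.
The chord immediately before Bm is A, which is diatonic to both keys: VI in C# minor and III in F# minor.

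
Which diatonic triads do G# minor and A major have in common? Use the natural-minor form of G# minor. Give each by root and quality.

Triads in G# minor (natural minor): G#m (i), A#dim (ii°), B (III), C#m (iv), D#m (v), E (VI), F# (VII).
Triads in A major: A (I), Bm (ii), C#m (iii), D (IV), E (V), F#m (vi), G#dim (vii°).
Shared triads with their functions: C#m (iv in G# minor, iii in A major); E (VI in G# minor, V in A major).

C#m, E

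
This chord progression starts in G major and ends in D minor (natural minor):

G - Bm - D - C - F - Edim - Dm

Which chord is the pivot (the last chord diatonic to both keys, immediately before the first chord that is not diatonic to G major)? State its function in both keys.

C — IV in G major, VII in D minor

Chords diatonic to G major: G, Am, Bm, C, D, Em, F#dim.
Reading the progression, the first chord not in that set is F, so the modulation leaves G major there.
The chord immediately before F is C, which is diatonic to both keys: IV in G major and VII in D minor.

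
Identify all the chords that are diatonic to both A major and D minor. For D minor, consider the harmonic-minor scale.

Triads in A major: A major (I), B minor (ii), C# minor (iii), D major (IV), E major (V), F# minor (vi), G# diminished (vii°).
Triads in D minor (harmonic minor): D minor (i), E diminished (ii°), F augmented (III+), G minor (iv), A major (V), Bb major (VI), C# diminished (vii°).
Shared triads with their functions: A major (I in A major, V in D minor).

A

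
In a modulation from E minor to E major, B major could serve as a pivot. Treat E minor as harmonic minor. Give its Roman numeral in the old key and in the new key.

The scale of E minor (harmonic minor) is E F♯ G A B C D♯; B is degree 5, and the triad built there (B-D♯-F♯) is major, so it is V.
The scale of E major is E F♯ G♯ A B C♯ D♯; B is degree 5, and the triad built there (B-D♯-F♯) is major, so it is V.

V in E minor; V in E major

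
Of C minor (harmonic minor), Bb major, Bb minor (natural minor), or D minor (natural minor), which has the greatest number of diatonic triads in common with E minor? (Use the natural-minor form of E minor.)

Triads of E minor (natural minor): E minor (i), F# diminished (ii°), G major (III), A minor (iv), B minor (v), C major (VI), D major (VII).
C minor (harmonic minor) shares 1: G.
Bb major shares 0: none.
Bb minor (natural minor) shares 0: none.
D minor (natural minor) shares 2: Am, C.
The most common triads (2) are shared with D minor.

D minor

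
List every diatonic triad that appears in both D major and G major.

D, Em, G, Bm

Triads in D major: D (I), Em (ii), F#m (iii), G (IV), A (V), Bm (vi), C#dim (vii°).
Triads in G major: G (I), Am (ii), Bm (iii), C (IV), D (V), Em (vi), F#dim (vii°).
Shared triads with their functions: D (I in D major, V in G major); Em (ii in D major, vi in G major); G (IV in D major, I in G major); Bm (vi in D major, iii in G major).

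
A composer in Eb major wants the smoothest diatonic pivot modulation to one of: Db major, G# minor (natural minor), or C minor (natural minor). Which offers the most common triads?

C minor

Triads of Eb major: Eb major (I), F minor (ii), G minor (iii), Ab major (IV), Bb major (V), C minor (vi), D diminished (vii°).
Db major shares 2: Fm, Ab.
G# minor (natural minor) shares 0: none.
C minor (natural minor) shares 7: Eb, Fm, Gm, Ab, Bb, Cm, Ddim.
The most common triads (7) are shared with C minor.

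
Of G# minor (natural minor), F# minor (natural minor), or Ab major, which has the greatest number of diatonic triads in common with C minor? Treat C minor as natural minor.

Ab major

Triads of C minor (natural minor): C minor (i), D diminished (ii°), Eb major (III), F minor (iv), G minor (v), Ab major (VI), Bb major (VII).
G# minor (natural minor) shares 0: none.
F# minor (natural minor) shares 0: none.
Ab major shares 4: Cm, Eb, Fm, Ab.
The most common triads (4) are shared with Ab major.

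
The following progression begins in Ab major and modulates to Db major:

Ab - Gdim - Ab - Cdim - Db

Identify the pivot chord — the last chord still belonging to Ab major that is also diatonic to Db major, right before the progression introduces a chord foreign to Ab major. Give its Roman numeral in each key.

Ab — I in Ab major, V in Db major

Chords diatonic to Ab major: Ab, Bbm, Cm, Db, Eb, Fm, Gdim.
Reading the progression, the first chord not in that set is Cdim, so the modulation leaves Ab major there.
The chord immediately before Cdim is Ab, which is diatonic to both keys: I in Ab major and V in Db major.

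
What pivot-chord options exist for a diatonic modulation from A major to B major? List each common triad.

Triads in A major: A (I), Bm (ii), C#m (iii), D (IV), E (V), F#m (vi), G#dim (vii°).
Triads in B major: B (I), C#m (ii), D#m (iii), E (IV), F# (V), G#m (vi), A#dim (vii°).
Shared triads with their functions: C#m (iii in A major, ii in B major); E (V in A major, IV in B major).

C#m, E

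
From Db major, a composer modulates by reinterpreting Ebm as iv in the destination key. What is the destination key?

The numeral iv denotes a minor triad on scale degree 4. With Eb on degree 4, the tonic of the new key is Bb.
Degree 4 carries a minor triad in minor keys, so the destination is Bb minor.
Check: the diatonic triads of Bb minor (natural minor) are Bbm (i), Cdim (ii°), Db (III), Ebm (iv), Fm (v), Gb (VI), Ab (VII) — Ebm is indeed iv.

Bb minor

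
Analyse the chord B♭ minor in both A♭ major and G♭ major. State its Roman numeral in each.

The scale of A♭ major is A♭ B♭ C D♭ E♭ F G; B♭ is degree 2, and the triad built there (B♭-D♭-F) is minor, so it is ii.
The scale of G♭ major is G♭ A♭ B♭ C♭ D♭ E♭ F; B♭ is degree 3, and the triad built there (B♭-D♭-F) is minor, so it is iii.

ii in A♭ major; iii in G♭ major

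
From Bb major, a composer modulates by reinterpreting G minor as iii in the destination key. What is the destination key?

Eb major

The numeral iii denotes a minor triad on scale degree 3. With G on degree 3, the tonic of the new key is Eb.
Degree 3 carries a minor triad in major keys, so the destination is Eb major.
Check: the diatonic triads of Eb major are Eb (I), Fm (ii), Gm (iii), Ab (IV), Bb (V), Cm (vi), Ddim (vii°) — G minor is indeed iii.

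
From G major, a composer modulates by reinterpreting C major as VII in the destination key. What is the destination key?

The numeral VII denotes a major triad on scale degree 7. With C on degree 7, the tonic of the new key is D.
Degree 7 carries a major triad in natural-minor keys, so the destination is D minor.
Check: the diatonic triads of D minor (natural minor) are Dm (i), Edim (ii°), F (III), Gm (iv), Am (v), B♭ (VI), C (VII) — C major is indeed VII.

D minor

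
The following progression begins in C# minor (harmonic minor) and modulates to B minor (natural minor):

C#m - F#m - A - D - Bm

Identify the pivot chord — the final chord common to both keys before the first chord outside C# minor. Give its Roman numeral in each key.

Chords diatonic to C# minor: C#m, D#dim, Eaug, F#m, G#, A, B#dim.
Reading the progression, the first chord not in that set is D, so the modulation leaves C# minor there.
The chord immediately before D is A, which is diatonic to both keys: VI in C# minor and VII in B minor.

A — VI in C# minor, VII in B minor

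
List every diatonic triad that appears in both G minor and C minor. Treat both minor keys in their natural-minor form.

Triads in G minor (natural minor): Gm (i), Adim (ii°), B♭ (III), Cm (iv), Dm (v), E♭ (VI), F (VII).
Triads in C minor (natural minor): Cm (i), Ddim (ii°), E♭ (III), Fm (iv), Gm (v), A♭ (VI), B♭ (VII).
Shared triads with their functions: Gm (i in G minor, v in C minor); B♭ (III in G minor, VII in C minor); Cm (iv in G minor, i in C minor); E♭ (VI in G minor, III in C minor).

Gm, B♭, Cm, E♭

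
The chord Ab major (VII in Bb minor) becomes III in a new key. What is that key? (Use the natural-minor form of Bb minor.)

The numeral III denotes a major triad on scale degree 3. With Ab on degree 3, the tonic of the new key is F.
Degree 3 carries a major triad in natural-minor keys, so the destination is F minor.
Check: the diatonic triads of F minor (natural minor) are Fm (i), Gdim (ii°), Ab (III), Bbm (iv), Cm (v), Db (VI), Eb (VII) — Ab major is indeed III.

F minor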